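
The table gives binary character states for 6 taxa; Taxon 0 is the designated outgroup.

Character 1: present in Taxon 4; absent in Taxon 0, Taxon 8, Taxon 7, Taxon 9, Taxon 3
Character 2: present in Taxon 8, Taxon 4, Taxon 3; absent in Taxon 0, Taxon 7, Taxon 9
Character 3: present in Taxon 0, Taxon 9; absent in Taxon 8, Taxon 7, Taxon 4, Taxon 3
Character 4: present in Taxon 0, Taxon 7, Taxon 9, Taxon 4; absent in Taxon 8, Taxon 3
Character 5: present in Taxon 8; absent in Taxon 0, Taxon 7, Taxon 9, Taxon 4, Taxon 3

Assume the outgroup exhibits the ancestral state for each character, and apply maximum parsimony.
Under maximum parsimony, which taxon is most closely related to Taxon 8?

Character polarity is set by the outgroup: the derived state is whichever differs from the outgroup's state, so for Character 3, Character 4 the derived state is 'absent', and for the remaining characters it is 'present'.
Character 1 (derived state 'present') is unique to Taxon 4 (autapomorphy; uninformative for grouping).
Character 2 (derived state 'present') is shared by Taxon 3, Taxon 4, and Taxon 8 — a synapomorphy uniting that clade.
Only Taxon 3, Taxon 4, Taxon 7, and Taxon 8 show the derived state 'absent' for Character 3, supporting them as a clade.
Only Taxon 3 and Taxon 8 show the derived state 'absent' for Character 4, supporting them as a clade.
Character 5: derived state 'present' in Taxon 8 only — an autapomorphy, so it tells us nothing about relationships among taxa.
Most parsimonious ingroup topology: ((((Taxon 8,Taxon 3),Taxon 4),Taxon 7),Taxon 9).
Taxon 8 and Taxon 3 form a cherry on this tree, so they are sister taxa.

Taxon 3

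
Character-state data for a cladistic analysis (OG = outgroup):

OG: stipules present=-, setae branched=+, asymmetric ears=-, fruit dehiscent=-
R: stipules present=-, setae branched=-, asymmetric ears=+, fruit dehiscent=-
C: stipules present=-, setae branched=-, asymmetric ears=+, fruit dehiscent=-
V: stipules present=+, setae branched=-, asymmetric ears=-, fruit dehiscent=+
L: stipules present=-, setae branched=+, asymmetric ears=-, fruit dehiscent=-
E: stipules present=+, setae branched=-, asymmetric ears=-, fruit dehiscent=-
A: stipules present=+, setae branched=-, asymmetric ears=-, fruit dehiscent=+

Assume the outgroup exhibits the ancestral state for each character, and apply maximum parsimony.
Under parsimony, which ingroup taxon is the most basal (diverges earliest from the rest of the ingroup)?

Character polarity is set by the outgroup: the derived state is whichever differs from the outgroup's state, so for setae branched the derived state is '-', and for the remaining characters it is '+'.
stipules present (derived state '+') is shared by A, E, and V — a synapomorphy uniting that clade.
Only A, C, E, R, and V show the derived state '-' for setae branched, supporting them as a clade.
asymmetric ears (derived state '+') is shared by C and R — a synapomorphy uniting that clade.
Only A and V show the derived state '+' for fruit dehiscent, supporting them as a clade.
Most parsimonious ingroup topology: (((R,C),((V,A),E)),L).
L is sister to the clade containing all other ingroup taxa, so it is the earliest-diverging (most basal) ingroup lineage.

L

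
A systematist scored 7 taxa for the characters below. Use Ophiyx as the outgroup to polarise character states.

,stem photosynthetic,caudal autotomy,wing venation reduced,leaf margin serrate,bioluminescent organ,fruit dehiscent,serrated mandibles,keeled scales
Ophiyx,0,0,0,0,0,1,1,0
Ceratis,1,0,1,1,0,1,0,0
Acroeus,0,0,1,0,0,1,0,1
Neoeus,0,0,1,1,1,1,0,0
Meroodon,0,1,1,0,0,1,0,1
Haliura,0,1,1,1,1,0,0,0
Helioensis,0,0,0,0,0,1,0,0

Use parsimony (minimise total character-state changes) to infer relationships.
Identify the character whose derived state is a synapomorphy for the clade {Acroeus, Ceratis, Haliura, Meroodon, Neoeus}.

wing venation reduced

Character polarity is set by the outgroup: the derived state is whichever differs from the outgroup's state, so for fruit dehiscent, serrated mandibles the derived state is '0', and for the remaining characters it is '1'.
stem photosynthetic (derived state '1') is unique to Ceratis (autapomorphy; uninformative for grouping).
caudal autotomy groups Haliura and Meroodon, which is incompatible with the clades supported by the remaining characters; treating it as convergent (homoplasy) costs fewer steps than any alternative tree.
wing venation reduced (derived state '1') is shared by Acroeus, Ceratis, Haliura, Meroodon, and Neoeus — a synapomorphy uniting that clade.
leaf margin serrate (derived state '1') is shared by Ceratis, Haliura, and Neoeus — a synapomorphy uniting that clade.
bioluminescent organ (derived state '1') is shared by Haliura and Neoeus — a synapomorphy uniting that clade.
fruit dehiscent (derived state '0') is unique to Haliura (autapomorphy; uninformative for grouping).
serrated mandibles (derived state '0') is shared by all ingroup taxa — unites the whole ingroup.
keeled scales: derived state '1' in Acroeus and Meroodon only — synapomorphy for {Acroeus, Meroodon}.
Most parsimonious ingroup topology: (((Ceratis,(Neoeus,Haliura)),(Acroeus,Meroodon)),Helioensis).
The clade {Acroeus, Ceratis, Haliura, Meroodon, Neoeus} is supported by wing venation reduced: its derived state '1' occurs in exactly those taxa and in no other taxon (including the outgroup).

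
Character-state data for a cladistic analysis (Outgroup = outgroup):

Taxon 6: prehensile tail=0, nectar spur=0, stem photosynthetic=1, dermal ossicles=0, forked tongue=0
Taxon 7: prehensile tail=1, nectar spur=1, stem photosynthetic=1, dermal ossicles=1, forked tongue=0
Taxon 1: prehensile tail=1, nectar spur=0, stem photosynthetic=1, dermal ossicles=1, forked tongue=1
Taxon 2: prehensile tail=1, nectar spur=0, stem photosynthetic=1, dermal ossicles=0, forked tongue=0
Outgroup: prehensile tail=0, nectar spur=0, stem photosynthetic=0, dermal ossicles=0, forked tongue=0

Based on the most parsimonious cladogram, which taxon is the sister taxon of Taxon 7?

Taxon 1

The outgroup has state '0' for every character, so '1' is the derived state throughout.
Only Taxon 1, Taxon 2, and Taxon 7 show the derived state '1' for prehensile tail, supporting them as a clade.
nectar spur: derived state '1' in Taxon 7 only — an autapomorphy, so it tells us nothing about relationships among taxa.
stem photosynthetic (derived state '1') is shared by all ingroup taxa — unites the whole ingroup.
dermal ossicles (derived state '1') is shared by Taxon 1 and Taxon 7 — a synapomorphy uniting that clade.
forked tongue: derived state '1' in Taxon 1 only — an autapomorphy, so it tells us nothing about relationships among taxa.
Most parsimonious ingroup topology: (Taxon 6,((Taxon 7,Taxon 1),Taxon 2)).
Taxon 7 and Taxon 1 form a cherry on this tree, so they are sister taxa.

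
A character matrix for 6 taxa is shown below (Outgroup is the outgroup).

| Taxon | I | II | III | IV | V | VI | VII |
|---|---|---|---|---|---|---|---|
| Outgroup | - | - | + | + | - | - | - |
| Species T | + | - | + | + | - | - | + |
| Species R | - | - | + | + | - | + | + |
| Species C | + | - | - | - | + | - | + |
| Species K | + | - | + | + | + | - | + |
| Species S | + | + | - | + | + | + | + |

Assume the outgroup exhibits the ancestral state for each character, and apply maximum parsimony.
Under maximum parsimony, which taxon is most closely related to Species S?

Character polarity is set by the outgroup: the derived state is whichever differs from the outgroup's state, so for III, IV the derived state is '-', and for the remaining characters it is '+'.
I (derived state '+') is shared by Species C, Species K, Species S, and Species T — a synapomorphy uniting that clade.
II (derived state '+') is unique to Species S (autapomorphy; uninformative for grouping).
Only Species C and Species S show the derived state '-' for III, supporting them as a clade.
IV (derived state '-') is unique to Species C (autapomorphy; uninformative for grouping).
V: derived state '+' in Species C, Species K, and Species S only — synapomorphy for {Species C, Species K, Species S}.
VI groups Species R and Species S, which is incompatible with the clades supported by the remaining characters; treating it as convergent (homoplasy) costs fewer steps than any alternative tree.
VII (derived state '+') is shared by all ingroup taxa — unites the whole ingroup.
Most parsimonious ingroup topology: ((Species T,((Species C,Species S),Species K)),Species R).
Species S and Species C form a cherry on this tree, so they are sister taxa.

Species C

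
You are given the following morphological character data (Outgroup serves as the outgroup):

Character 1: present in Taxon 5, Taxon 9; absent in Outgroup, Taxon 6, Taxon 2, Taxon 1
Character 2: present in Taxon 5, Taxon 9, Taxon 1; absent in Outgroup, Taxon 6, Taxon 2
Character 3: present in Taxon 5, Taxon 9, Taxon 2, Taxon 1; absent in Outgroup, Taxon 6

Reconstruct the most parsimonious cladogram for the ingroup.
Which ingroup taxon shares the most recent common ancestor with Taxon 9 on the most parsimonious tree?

Taxon 5

The outgroup has state 'absent' for every character, so 'present' is the derived state throughout.
Character 1: derived state 'present' in Taxon 5 and Taxon 9 only — synapomorphy for {Taxon 5, Taxon 9}.
Only Taxon 1, Taxon 5, and Taxon 9 show the derived state 'present' for Character 2, supporting them as a clade.
Character 3 (derived state 'present') is shared by Taxon 1, Taxon 2, Taxon 5, and Taxon 9 — a synapomorphy uniting that clade.
Most parsimonious ingroup topology: (Taxon 6,(((Taxon 5,Taxon 9),Taxon 1),Taxon 2)).
Taxon 9 and Taxon 5 form a cherry on this tree, so they are sister taxa.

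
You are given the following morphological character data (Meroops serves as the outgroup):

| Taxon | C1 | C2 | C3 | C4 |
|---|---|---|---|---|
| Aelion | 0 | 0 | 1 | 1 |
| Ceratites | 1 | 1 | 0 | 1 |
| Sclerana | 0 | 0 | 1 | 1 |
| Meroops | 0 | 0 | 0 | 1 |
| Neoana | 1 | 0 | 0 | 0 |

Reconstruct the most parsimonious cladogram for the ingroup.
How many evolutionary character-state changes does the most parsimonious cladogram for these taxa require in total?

4

Character polarity is set by the outgroup: the derived state is whichever differs from the outgroup's state, so for C4 the derived state is '0', and for the remaining characters it is '1'.
C1 (derived state '1') is shared by Ceratites and Neoana — a synapomorphy uniting that clade.
C2: derived state '1' in Ceratites only — an autapomorphy, so it tells us nothing about relationships among taxa.
C3: derived state '1' in Aelion and Sclerana only — synapomorphy for {Aelion, Sclerana}.
C4 (derived state '0') is unique to Neoana (autapomorphy; uninformative for grouping).
Most parsimonious ingroup topology: ((Aelion,Sclerana),(Neoana,Ceratites)).
Changes per character on this tree: C1: 1; C2: 1; C3: 1; C4: 1.
Total = 4.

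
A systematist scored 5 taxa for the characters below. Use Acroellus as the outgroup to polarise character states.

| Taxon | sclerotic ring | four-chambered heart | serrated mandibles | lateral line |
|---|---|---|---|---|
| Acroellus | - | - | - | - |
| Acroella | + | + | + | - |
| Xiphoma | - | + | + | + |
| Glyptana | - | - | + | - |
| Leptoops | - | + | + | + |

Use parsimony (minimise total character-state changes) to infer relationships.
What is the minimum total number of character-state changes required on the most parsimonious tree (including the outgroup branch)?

The outgroup has state '-' for every character, so '+' is the derived state throughout.
sclerotic ring: derived state '+' in Acroella only — an autapomorphy, so it tells us nothing about relationships among taxa.
four-chambered heart (derived state '+') is shared by Acroella, Leptoops, and Xiphoma — a synapomorphy uniting that clade.
All ingroup taxa share the derived state '+' for serrated mandibles; it defines the ingroup but does not resolve relationships within it.
lateral line (derived state '+') is shared by Leptoops and Xiphoma — a synapomorphy uniting that clade.
Most parsimonious ingroup topology: ((Acroella,(Xiphoma,Leptoops)),Glyptana).
Changes per character on this tree: sclerotic ring: 1; four-chambered heart: 1; serrated mandibles: 1; lateral line: 1.
Total = 4.

4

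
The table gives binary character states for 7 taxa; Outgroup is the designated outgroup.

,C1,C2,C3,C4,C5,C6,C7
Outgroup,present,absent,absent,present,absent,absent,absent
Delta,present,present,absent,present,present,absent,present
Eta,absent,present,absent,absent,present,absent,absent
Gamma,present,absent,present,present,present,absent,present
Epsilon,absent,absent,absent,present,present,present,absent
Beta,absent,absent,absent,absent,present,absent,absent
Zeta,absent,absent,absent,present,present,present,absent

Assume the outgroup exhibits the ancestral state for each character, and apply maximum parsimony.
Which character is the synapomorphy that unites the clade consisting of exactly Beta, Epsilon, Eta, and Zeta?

Character polarity is set by the outgroup: the derived state is whichever differs from the outgroup's state, so for C1, C4 the derived state is 'absent', and for the remaining characters it is 'present'.
C1 (derived state 'absent') is shared by Beta, Epsilon, Eta, and Zeta — a synapomorphy uniting that clade.
C2 (state 'present') occurs in Delta and Eta but conflicts with the nesting implied by the other characters — most parsimoniously interpreted as homoplasy.
C3 (derived state 'present') is unique to Gamma (autapomorphy; uninformative for grouping).
Only Beta and Eta show the derived state 'absent' for C4, supporting them as a clade.
C5 (derived state 'present') is shared by all ingroup taxa — unites the whole ingroup.
C6 (derived state 'present') is shared by Epsilon and Zeta — a synapomorphy uniting that clade.
C7: derived state 'present' in Delta and Gamma only — synapomorphy for {Delta, Gamma}.
Most parsimonious ingroup topology: ((Delta,Gamma),((Eta,Beta),(Epsilon,Zeta))).
The clade {Beta, Epsilon, Eta, Zeta} is supported by C1: its derived state 'absent' occurs in exactly those taxa and in no other taxon (including the outgroup).

C1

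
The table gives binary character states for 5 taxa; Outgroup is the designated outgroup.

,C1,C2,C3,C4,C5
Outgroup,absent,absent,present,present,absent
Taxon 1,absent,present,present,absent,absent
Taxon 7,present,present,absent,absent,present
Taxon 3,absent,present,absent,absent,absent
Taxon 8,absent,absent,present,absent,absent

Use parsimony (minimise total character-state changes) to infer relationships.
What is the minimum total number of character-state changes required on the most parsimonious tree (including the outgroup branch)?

5

Character polarity is set by the outgroup: the derived state is whichever differs from the outgroup's state, so for C3, C4 the derived state is 'absent', and for the remaining characters it is 'present'.
C1 (derived state 'present') is unique to Taxon 7 (autapomorphy; uninformative for grouping).
C2 (derived state 'present') is shared by Taxon 1, Taxon 3, and Taxon 7 — a synapomorphy uniting that clade.
Only Taxon 3 and Taxon 7 show the derived state 'absent' for C3, supporting them as a clade.
All ingroup taxa share the derived state 'absent' for C4; it defines the ingroup but does not resolve relationships within it.
C5: derived state 'present' in Taxon 7 only — an autapomorphy, so it tells us nothing about relationships among taxa.
Most parsimonious ingroup topology: (((Taxon 7,Taxon 3),Taxon 1),Taxon 8).
Changes per character on this tree: C1: 1; C2: 1; C3: 1; C4: 1; C5: 1.
Total = 5.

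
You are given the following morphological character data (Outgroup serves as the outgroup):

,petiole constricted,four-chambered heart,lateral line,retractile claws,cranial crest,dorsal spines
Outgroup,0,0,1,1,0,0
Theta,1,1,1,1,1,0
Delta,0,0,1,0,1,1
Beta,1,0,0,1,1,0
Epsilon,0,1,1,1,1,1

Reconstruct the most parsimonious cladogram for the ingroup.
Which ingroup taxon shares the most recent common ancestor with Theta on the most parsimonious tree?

Character polarity is set by the outgroup: the derived state is whichever differs from the outgroup's state, so for lateral line, retractile claws the derived state is '0', and for the remaining characters it is '1'.
petiole constricted (derived state '1') is shared by Beta and Theta — a synapomorphy uniting that clade.
four-chambered heart groups Epsilon and Theta, which is incompatible with the clades supported by the remaining characters; treating it as convergent (homoplasy) costs fewer steps than any alternative tree.
lateral line: derived state '0' in Beta only — an autapomorphy, so it tells us nothing about relationships among taxa.
retractile claws (derived state '0') is unique to Delta (autapomorphy; uninformative for grouping).
All ingroup taxa share the derived state '1' for cranial crest; it defines the ingroup but does not resolve relationships within it.
dorsal spines: derived state '1' in Delta and Epsilon only — synapomorphy for {Delta, Epsilon}.
Most parsimonious ingroup topology: ((Theta,Beta),(Delta,Epsilon)).
Theta and Beta form a cherry on this tree, so they are sister taxa.

Beta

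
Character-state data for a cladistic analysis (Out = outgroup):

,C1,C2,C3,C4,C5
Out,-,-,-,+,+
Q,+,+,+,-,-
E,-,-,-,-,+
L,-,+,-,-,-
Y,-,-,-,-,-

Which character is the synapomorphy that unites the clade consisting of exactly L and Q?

Character polarity is set by the outgroup: the derived state is whichever differs from the outgroup's state, so for C4, C5 the derived state is '-', and for the remaining characters it is '+'.
C1: derived state '+' in Q only — an autapomorphy, so it tells us nothing about relationships among taxa.
C2 (derived state '+') is shared by L and Q — a synapomorphy uniting that clade.
C3: derived state '+' in Q only — an autapomorphy, so it tells us nothing about relationships among taxa.
C4 (derived state '-') is shared by all ingroup taxa — unites the whole ingroup.
Only L, Q, and Y show the derived state '-' for C5, supporting them as a clade.
Most parsimonious ingroup topology: (((Q,L),Y),E).
The clade {L, Q} is supported by C2: its derived state '+' occurs in exactly those taxa and in no other taxon (including the outgroup).

C2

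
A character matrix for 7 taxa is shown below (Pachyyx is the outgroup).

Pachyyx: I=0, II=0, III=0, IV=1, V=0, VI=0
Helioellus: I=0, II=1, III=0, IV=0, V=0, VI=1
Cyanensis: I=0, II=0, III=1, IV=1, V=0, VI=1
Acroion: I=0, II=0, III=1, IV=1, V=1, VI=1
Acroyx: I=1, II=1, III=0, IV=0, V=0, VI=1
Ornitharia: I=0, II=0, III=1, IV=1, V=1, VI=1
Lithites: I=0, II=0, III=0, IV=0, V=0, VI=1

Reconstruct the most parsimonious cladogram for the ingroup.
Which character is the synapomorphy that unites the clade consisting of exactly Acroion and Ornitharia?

Character polarity is set by the outgroup: the derived state is whichever differs from the outgroup's state, so for IV the derived state is '0', and for the remaining characters it is '1'.
I (derived state '1') is unique to Acroyx (autapomorphy; uninformative for grouping).
II (derived state '1') is shared by Acroyx and Helioellus — a synapomorphy uniting that clade.
III (derived state '1') is shared by Acroion, Cyanensis, and Ornitharia — a synapomorphy uniting that clade.
Only Acroyx, Helioellus, and Lithites show the derived state '0' for IV, supporting them as a clade.
V: derived state '1' in Acroion and Ornitharia only — synapomorphy for {Acroion, Ornitharia}.
VI (derived state '1') is shared by all ingroup taxa — unites the whole ingroup.
Most parsimonious ingroup topology: (((Helioellus,Acroyx),Lithites),(Cyanensis,(Acroion,Ornitharia))).
The clade {Acroion, Ornitharia} is supported by V: its derived state '1' occurs in exactly those taxa and in no other taxon (including the outgroup).

V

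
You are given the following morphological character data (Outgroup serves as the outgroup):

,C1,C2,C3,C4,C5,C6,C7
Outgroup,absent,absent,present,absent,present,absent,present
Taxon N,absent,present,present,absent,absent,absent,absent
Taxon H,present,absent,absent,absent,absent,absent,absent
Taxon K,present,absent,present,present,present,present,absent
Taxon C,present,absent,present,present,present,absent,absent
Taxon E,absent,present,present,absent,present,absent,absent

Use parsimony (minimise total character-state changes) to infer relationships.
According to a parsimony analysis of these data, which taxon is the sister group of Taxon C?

Character polarity is set by the outgroup: the derived state is whichever differs from the outgroup's state, so for C3, C5, C7 the derived state is 'absent', and for the remaining characters it is 'present'.
Only Taxon C, Taxon H, and Taxon K show the derived state 'present' for C1, supporting them as a clade.
C2 (derived state 'present') is shared by Taxon E and Taxon N — a synapomorphy uniting that clade.
C3 (derived state 'absent') is unique to Taxon H (autapomorphy; uninformative for grouping).
Only Taxon C and Taxon K show the derived state 'present' for C4, supporting them as a clade.
C5 (state 'absent') occurs in Taxon H and Taxon N but conflicts with the nesting implied by the other characters — most parsimoniously interpreted as homoplasy.
C6: derived state 'present' in Taxon K only — an autapomorphy, so it tells us nothing about relationships among taxa.
C7 (derived state 'absent') is shared by all ingroup taxa — unites the whole ingroup.
Most parsimonious ingroup topology: ((Taxon N,Taxon E),(Taxon H,(Taxon K,Taxon C))).
Taxon C and Taxon K form a cherry on this tree, so they are sister taxa.

Taxon K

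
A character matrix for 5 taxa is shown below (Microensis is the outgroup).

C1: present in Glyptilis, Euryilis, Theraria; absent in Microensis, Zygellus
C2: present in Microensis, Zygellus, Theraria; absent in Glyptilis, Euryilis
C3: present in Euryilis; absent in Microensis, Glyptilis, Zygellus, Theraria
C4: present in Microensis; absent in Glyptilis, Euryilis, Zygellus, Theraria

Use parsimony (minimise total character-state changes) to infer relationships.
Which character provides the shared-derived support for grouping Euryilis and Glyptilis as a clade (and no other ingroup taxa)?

Character polarity is set by the outgroup: the derived state is whichever differs from the outgroup's state, so for C2, C4 the derived state is 'absent', and for the remaining characters it is 'present'.
Only Euryilis, Glyptilis, and Theraria show the derived state 'present' for C1, supporting them as a clade.
C2: derived state 'absent' in Euryilis and Glyptilis only — synapomorphy for {Euryilis, Glyptilis}.
C3: derived state 'present' in Euryilis only — an autapomorphy, so it tells us nothing about relationships among taxa.
All ingroup taxa share the derived state 'absent' for C4; it defines the ingroup but does not resolve relationships within it.
Most parsimonious ingroup topology: (((Glyptilis,Euryilis),Theraria),Zygellus).
The clade {Euryilis, Glyptilis} is supported by C2: its derived state 'absent' occurs in exactly those taxa and in no other taxon (including the outgroup).

C2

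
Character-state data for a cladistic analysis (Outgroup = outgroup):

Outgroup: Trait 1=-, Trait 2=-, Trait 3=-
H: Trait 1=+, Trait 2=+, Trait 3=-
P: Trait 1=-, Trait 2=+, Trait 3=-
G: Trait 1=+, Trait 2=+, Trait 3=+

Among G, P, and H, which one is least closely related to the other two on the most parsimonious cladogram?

P

The outgroup has state '-' for every character, so '+' is the derived state throughout.
Only G and H show the derived state '+' for Trait 1, supporting them as a clade.
Trait 2 (derived state '+') is shared by all ingroup taxa — unites the whole ingroup.
Trait 3 (derived state '+') is unique to G (autapomorphy; uninformative for grouping).
Most parsimonious ingroup topology: ((H,G),P).
G and H share a more recent common ancestor with each other than either does with P, so P is the least closely related of the three.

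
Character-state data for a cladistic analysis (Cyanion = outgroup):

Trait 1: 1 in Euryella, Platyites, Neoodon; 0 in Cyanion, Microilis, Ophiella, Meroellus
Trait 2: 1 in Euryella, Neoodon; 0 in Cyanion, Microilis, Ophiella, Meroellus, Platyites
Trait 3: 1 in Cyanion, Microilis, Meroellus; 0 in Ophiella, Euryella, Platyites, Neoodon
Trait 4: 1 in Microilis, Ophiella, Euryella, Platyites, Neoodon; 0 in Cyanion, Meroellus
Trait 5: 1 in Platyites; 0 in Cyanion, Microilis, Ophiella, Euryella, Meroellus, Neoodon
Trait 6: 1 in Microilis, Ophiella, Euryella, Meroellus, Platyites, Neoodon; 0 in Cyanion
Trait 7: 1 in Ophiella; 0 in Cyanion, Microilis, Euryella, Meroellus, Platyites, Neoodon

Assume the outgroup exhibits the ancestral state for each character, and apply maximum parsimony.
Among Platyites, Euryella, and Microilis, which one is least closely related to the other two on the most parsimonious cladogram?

Microilis

Character polarity is set by the outgroup: the derived state is whichever differs from the outgroup's state, so for Trait 3 the derived state is '0', and for the remaining characters it is '1'.
Only Euryella, Neoodon, and Platyites show the derived state '1' for Trait 1, supporting them as a clade.
Trait 2: derived state '1' in Euryella and Neoodon only — synapomorphy for {Euryella, Neoodon}.
Only Euryella, Neoodon, Ophiella, and Platyites show the derived state '0' for Trait 3, supporting them as a clade.
Trait 4 (derived state '1') is shared by Euryella, Microilis, Neoodon, Ophiella, and Platyites — a synapomorphy uniting that clade.
Trait 5 (derived state '1') is unique to Platyites (autapomorphy; uninformative for grouping).
All ingroup taxa share the derived state '1' for Trait 6; it defines the ingroup but does not resolve relationships within it.
Trait 7: derived state '1' in Ophiella only — an autapomorphy, so it tells us nothing about relationships among taxa.
Most parsimonious ingroup topology: ((Microilis,(Ophiella,((Euryella,Neoodon),Platyites))),Meroellus).
Platyites and Euryella share a more recent common ancestor with each other than either does with Microilis, so Microilis is the least closely related of the three.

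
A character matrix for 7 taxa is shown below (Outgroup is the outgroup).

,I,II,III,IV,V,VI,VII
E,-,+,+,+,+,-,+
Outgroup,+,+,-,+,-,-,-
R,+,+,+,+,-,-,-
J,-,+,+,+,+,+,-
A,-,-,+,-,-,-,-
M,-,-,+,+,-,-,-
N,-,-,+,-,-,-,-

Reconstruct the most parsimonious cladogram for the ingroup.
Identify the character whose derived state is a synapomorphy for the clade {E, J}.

Character polarity is set by the outgroup: the derived state is whichever differs from the outgroup's state, so for I, II, IV the derived state is '-', and for the remaining characters it is '+'.
Only A, E, J, M, and N show the derived state '-' for I, supporting them as a clade.
II (derived state '-') is shared by A, M, and N — a synapomorphy uniting that clade.
All ingroup taxa share the derived state '+' for III; it defines the ingroup but does not resolve relationships within it.
IV (derived state '-') is shared by A and N — a synapomorphy uniting that clade.
Only E and J show the derived state '+' for V, supporting them as a clade.
VI: derived state '+' in J only — an autapomorphy, so it tells us nothing about relationships among taxa.
VII (derived state '+') is unique to E (autapomorphy; uninformative for grouping).
Most parsimonious ingroup topology: (R,((M,(N,A)),(J,E))).
The clade {E, J} is supported by V: its derived state '+' occurs in exactly those taxa and in no other taxon (including the outgroup).

V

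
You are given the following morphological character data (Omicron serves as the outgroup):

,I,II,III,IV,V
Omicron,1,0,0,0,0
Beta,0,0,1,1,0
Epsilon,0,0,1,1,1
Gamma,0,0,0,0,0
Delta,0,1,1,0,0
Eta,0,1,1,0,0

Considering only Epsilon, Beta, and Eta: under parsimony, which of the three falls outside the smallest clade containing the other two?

Eta

Character polarity is set by the outgroup: the derived state is whichever differs from the outgroup's state, so for I the derived state is '0', and for the remaining characters it is '1'.
All ingroup taxa share the derived state '0' for I; it defines the ingroup but does not resolve relationships within it.
II: derived state '1' in Delta and Eta only — synapomorphy for {Delta, Eta}.
Only Beta, Delta, Epsilon, and Eta show the derived state '1' for III, supporting them as a clade.
IV: derived state '1' in Beta and Epsilon only — synapomorphy for {Beta, Epsilon}.
V: derived state '1' in Epsilon only — an autapomorphy, so it tells us nothing about relationships among taxa.
Most parsimonious ingroup topology: (((Delta,Eta),(Epsilon,Beta)),Gamma).
Epsilon and Beta share a more recent common ancestor with each other than either does with Eta, so Eta is the least closely related of the three.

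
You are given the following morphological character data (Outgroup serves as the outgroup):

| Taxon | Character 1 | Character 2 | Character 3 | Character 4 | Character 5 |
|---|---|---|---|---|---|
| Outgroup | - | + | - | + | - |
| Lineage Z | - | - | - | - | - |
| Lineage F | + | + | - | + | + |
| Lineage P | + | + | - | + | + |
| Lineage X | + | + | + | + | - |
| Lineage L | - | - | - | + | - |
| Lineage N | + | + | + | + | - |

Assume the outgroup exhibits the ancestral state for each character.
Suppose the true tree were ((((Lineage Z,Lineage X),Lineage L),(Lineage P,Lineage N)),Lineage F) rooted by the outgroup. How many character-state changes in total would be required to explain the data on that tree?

10

Map each character onto ((((Lineage Z,Lineage X),Lineage L),(Lineage P,Lineage N)),Lineage F) (rooted by Outgroup) and count the minimum state changes it requires (Fitch parsimony):
Character 1: 3; Character 2: 2; Character 3: 2; Character 4: 1; Character 5: 2.
Total tree length = 10.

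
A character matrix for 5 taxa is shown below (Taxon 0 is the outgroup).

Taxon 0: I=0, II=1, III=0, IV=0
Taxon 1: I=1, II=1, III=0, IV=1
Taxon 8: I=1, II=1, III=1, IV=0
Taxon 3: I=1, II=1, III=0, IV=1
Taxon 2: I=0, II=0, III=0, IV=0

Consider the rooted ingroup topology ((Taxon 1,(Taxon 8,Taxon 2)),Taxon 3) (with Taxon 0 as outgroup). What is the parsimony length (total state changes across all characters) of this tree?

Map each character onto ((Taxon 1,(Taxon 8,Taxon 2)),Taxon 3) (rooted by Taxon 0) and count the minimum state changes it requires (Fitch parsimony):
I: 2; II: 1; III: 1; IV: 2.
Total tree length = 6.

6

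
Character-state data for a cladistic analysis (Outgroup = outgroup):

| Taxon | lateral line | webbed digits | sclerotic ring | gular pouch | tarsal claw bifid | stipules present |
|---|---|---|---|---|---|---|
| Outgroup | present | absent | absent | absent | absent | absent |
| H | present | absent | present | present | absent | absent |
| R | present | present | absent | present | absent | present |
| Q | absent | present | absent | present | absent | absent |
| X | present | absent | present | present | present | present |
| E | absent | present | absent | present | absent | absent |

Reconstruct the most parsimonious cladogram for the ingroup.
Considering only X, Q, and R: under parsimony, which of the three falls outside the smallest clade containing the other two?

Character polarity is set by the outgroup: the derived state is whichever differs from the outgroup's state, so for lateral line the derived state is 'absent', and for the remaining characters it is 'present'.
lateral line: derived state 'absent' in E and Q only — synapomorphy for {E, Q}.
webbed digits (derived state 'present') is shared by E, Q, and R — a synapomorphy uniting that clade.
sclerotic ring: derived state 'present' in H and X only — synapomorphy for {H, X}.
gular pouch (derived state 'present') is shared by all ingroup taxa — unites the whole ingroup.
tarsal claw bifid (derived state 'present') is unique to X (autapomorphy; uninformative for grouping).
stipules present (state 'present') occurs in R and X but conflicts with the nesting implied by the other characters — most parsimoniously interpreted as homoplasy.
Most parsimonious ingroup topology: ((H,X),(R,(Q,E))).
R and Q share a more recent common ancestor with each other than either does with X, so X is the least closely related of the three.

X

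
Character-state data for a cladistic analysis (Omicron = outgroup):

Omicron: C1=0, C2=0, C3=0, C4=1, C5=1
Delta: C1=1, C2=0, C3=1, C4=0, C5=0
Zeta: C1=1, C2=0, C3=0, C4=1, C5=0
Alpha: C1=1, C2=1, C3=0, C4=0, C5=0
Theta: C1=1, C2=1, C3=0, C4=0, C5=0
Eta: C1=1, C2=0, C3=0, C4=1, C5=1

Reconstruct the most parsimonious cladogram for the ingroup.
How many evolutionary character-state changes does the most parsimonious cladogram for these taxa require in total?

5

Character polarity is set by the outgroup: the derived state is whichever differs from the outgroup's state, so for C4, C5 the derived state is '0', and for the remaining characters it is '1'.
C1 (derived state '1') is shared by all ingroup taxa — unites the whole ingroup.
C2 (derived state '1') is shared by Alpha and Theta — a synapomorphy uniting that clade.
C3: derived state '1' in Delta only — an autapomorphy, so it tells us nothing about relationships among taxa.
C4: derived state '0' in Alpha, Delta, and Theta only — synapomorphy for {Alpha, Delta, Theta}.
Only Alpha, Delta, Theta, and Zeta show the derived state '0' for C5, supporting them as a clade.
Most parsimonious ingroup topology: (((Delta,(Alpha,Theta)),Zeta),Eta).
Changes per character on this tree: C1: 1; C2: 1; C3: 1; C4: 1; C5: 1.
Total = 5.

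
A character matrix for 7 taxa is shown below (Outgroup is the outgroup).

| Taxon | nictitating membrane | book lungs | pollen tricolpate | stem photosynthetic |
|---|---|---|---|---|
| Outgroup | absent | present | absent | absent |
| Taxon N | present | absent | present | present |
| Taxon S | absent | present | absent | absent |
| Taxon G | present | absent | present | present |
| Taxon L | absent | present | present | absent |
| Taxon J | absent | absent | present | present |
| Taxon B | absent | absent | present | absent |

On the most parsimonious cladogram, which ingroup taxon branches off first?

Taxon S

Character polarity is set by the outgroup: the derived state is whichever differs from the outgroup's state, so for book lungs the derived state is 'absent', and for the remaining characters it is 'present'.
nictitating membrane (derived state 'present') is shared by Taxon G and Taxon N — a synapomorphy uniting that clade.
book lungs: derived state 'absent' in Taxon B, Taxon G, Taxon J, and Taxon N only — synapomorphy for {Taxon B, Taxon G, Taxon J, Taxon N}.
Only Taxon B, Taxon G, Taxon J, Taxon L, and Taxon N show the derived state 'present' for pollen tricolpate, supporting them as a clade.
stem photosynthetic (derived state 'present') is shared by Taxon G, Taxon J, and Taxon N — a synapomorphy uniting that clade.
Most parsimonious ingroup topology: (((((Taxon N,Taxon G),Taxon J),Taxon B),Taxon L),Taxon S).
Taxon S is sister to the clade containing all other ingroup taxa, so it is the earliest-diverging (most basal) ingroup lineage.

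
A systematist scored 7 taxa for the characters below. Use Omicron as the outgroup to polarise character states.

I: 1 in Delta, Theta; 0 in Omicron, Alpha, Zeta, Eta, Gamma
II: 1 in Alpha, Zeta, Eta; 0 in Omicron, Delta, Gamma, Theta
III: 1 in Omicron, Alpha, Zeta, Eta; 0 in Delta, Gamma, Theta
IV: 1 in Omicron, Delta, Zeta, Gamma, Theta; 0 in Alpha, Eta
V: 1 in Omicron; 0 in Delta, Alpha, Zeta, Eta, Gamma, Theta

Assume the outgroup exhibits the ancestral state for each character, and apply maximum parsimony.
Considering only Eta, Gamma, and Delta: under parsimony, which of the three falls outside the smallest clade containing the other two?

Eta

Character polarity is set by the outgroup: the derived state is whichever differs from the outgroup's state, so for III, IV, V the derived state is '0', and for the remaining characters it is '1'.
Only Delta and Theta show the derived state '1' for I, supporting them as a clade.
Only Alpha, Eta, and Zeta show the derived state '1' for II, supporting them as a clade.
Only Delta, Gamma, and Theta show the derived state '0' for III, supporting them as a clade.
Only Alpha and Eta show the derived state '0' for IV, supporting them as a clade.
V (derived state '0') is shared by all ingroup taxa — unites the whole ingroup.
Most parsimonious ingroup topology: (((Delta,Theta),Gamma),((Alpha,Eta),Zeta)).
Gamma and Delta share a more recent common ancestor with each other than either does with Eta, so Eta is the least closely related of the three.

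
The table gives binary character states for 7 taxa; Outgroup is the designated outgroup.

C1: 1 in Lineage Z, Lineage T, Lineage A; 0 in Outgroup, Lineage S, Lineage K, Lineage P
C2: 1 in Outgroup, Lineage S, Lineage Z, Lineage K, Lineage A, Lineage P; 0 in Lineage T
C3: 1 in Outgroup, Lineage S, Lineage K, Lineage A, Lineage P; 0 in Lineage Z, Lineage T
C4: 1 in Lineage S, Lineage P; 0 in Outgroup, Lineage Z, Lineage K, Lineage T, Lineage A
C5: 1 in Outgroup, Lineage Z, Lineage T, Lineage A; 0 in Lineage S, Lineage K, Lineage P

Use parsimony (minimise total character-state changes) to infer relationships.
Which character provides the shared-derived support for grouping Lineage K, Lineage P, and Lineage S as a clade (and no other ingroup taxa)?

Character polarity is set by the outgroup: the derived state is whichever differs from the outgroup's state, so for C2, C3, C5 the derived state is '0', and for the remaining characters it is '1'.
C1: derived state '1' in Lineage A, Lineage T, and Lineage Z only — synapomorphy for {Lineage A, Lineage T, Lineage Z}.
C2 (derived state '0') is unique to Lineage T (autapomorphy; uninformative for grouping).
Only Lineage T and Lineage Z show the derived state '0' for C3, supporting them as a clade.
Only Lineage P and Lineage S show the derived state '1' for C4, supporting them as a clade.
C5: derived state '0' in Lineage K, Lineage P, and Lineage S only — synapomorphy for {Lineage K, Lineage P, Lineage S}.
Most parsimonious ingroup topology: (((Lineage S,Lineage P),Lineage K),((Lineage Z,Lineage T),Lineage A)).
The clade {Lineage K, Lineage P, Lineage S} is supported by C5: its derived state '0' occurs in exactly those taxa and in no other taxon (including the outgroup).

C5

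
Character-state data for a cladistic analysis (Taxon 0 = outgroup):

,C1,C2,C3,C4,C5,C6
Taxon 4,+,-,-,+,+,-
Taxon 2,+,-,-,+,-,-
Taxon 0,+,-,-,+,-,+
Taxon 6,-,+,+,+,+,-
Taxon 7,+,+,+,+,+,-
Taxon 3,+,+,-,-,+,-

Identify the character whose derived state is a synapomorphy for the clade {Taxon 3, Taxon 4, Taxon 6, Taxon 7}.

C5

Character polarity is set by the outgroup: the derived state is whichever differs from the outgroup's state, so for C1, C4, C6 the derived state is '-', and for the remaining characters it is '+'.
C1 (derived state '-') is unique to Taxon 6 (autapomorphy; uninformative for grouping).
C2: derived state '+' in Taxon 3, Taxon 6, and Taxon 7 only — synapomorphy for {Taxon 3, Taxon 6, Taxon 7}.
C3: derived state '+' in Taxon 6 and Taxon 7 only — synapomorphy for {Taxon 6, Taxon 7}.
C4: derived state '-' in Taxon 3 only — an autapomorphy, so it tells us nothing about relationships among taxa.
C5: derived state '+' in Taxon 3, Taxon 4, Taxon 6, and Taxon 7 only — synapomorphy for {Taxon 3, Taxon 4, Taxon 6, Taxon 7}.
C6 (derived state '-') is shared by all ingroup taxa — unites the whole ingroup.
Most parsimonious ingroup topology: ((((Taxon 6,Taxon 7),Taxon 3),Taxon 4),Taxon 2).
The clade {Taxon 3, Taxon 4, Taxon 6, Taxon 7} is supported by C5: its derived state '+' occurs in exactly those taxa and in no other taxon (including the outgroup).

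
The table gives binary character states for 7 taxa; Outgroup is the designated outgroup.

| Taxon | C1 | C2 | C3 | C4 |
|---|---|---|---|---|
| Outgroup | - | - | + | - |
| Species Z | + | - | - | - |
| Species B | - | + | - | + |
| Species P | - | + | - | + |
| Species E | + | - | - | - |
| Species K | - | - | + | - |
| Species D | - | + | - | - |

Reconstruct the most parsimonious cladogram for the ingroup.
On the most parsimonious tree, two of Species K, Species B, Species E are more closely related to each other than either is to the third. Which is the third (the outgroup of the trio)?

Species K

Character polarity is set by the outgroup: the derived state is whichever differs from the outgroup's state, so for C3 the derived state is '-', and for the remaining characters it is '+'.
C1: derived state '+' in Species E and Species Z only — synapomorphy for {Species E, Species Z}.
C2 (derived state '+') is shared by Species B, Species D, and Species P — a synapomorphy uniting that clade.
Only Species B, Species D, Species E, Species P, and Species Z show the derived state '-' for C3, supporting them as a clade.
C4: derived state '+' in Species B and Species P only — synapomorphy for {Species B, Species P}.
Most parsimonious ingroup topology: (((Species Z,Species E),((Species B,Species P),Species D)),Species K).
Species E and Species B share a more recent common ancestor with each other than either does with Species K, so Species K is the least closely related of the three.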